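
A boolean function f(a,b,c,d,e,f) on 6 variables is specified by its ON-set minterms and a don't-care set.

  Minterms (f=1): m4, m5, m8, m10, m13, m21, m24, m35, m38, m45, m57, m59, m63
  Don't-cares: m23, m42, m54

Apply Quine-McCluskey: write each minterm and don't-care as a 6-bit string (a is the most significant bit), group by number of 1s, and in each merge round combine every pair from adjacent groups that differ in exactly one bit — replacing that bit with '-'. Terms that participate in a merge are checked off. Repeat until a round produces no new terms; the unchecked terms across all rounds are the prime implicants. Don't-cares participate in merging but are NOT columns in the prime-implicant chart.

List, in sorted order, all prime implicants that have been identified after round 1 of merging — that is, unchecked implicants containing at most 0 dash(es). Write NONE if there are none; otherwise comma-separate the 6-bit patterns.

100011

Round 0: 000100✓ 000101✓ 001000✓ 001010✓ 001101✓ 010101✓ 010111✓ 011000✓ 100011 100110✓ 101010✓ 101101✓ 110110✓ 111001✓ 111011✓ 111111✓
Round 1: -01010 -01101 0-0101 0-1000 00-101 00010- 0010-0 0101-1 1-0110 111-11 1110-1
PIs = {-01010, -01101, 0-0101, 0-1000, 00-101, 00010-, 0010-0, 0101-1, 1-0110, 100011, 111-11, 1110-1}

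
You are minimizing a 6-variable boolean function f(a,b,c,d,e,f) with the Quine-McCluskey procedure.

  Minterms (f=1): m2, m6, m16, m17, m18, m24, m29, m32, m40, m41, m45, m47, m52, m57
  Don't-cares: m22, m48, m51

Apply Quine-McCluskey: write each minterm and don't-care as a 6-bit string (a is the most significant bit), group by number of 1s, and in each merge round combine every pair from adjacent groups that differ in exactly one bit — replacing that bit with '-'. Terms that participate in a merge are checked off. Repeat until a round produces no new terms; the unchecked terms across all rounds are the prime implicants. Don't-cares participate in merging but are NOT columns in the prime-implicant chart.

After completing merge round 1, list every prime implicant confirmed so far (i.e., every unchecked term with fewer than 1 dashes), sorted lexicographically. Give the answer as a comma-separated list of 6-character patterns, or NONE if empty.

Round 0: 000010✓ 000110✓ 010000✓ 010001✓ 010010✓ 010110✓ 011000✓ 011101 100000✓ 101000✓ 101001✓ 101101✓ 101111✓ 110000✓ 110011 110100✓ 111001✓
Round 1: -10000 0-0010✓ 0-0110✓ 000-10✓ 01-000 010-10✓ 0100-0 01000- 1-0000 1-1001 10-000 101-01 10100- 1011-1 110-00
Round 2: 0-0-10
PIs = {-10000, 0-0-10, 01-000, 0100-0, 01000-, 011101, 1-0000, 1-1001, 10-000, 101-01, 10100-, 1011-1, 110-00, 110011}

011101, 110011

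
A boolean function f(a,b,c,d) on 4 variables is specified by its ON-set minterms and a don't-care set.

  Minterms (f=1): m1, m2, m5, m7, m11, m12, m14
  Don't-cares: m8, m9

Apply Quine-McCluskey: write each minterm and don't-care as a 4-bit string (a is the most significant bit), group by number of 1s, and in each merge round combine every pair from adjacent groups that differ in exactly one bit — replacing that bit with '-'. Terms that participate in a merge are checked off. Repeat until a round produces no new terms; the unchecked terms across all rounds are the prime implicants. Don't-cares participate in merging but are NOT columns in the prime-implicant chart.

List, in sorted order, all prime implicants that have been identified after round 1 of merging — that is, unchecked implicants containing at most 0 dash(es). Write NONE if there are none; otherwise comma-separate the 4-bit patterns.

Round 0: 0001✓ 0010 0101✓ 0111✓ 1000✓ 1001✓ 1011✓ 1100✓ 1110✓
Round 1: -001 0-01 01-1 1-00 10-1 100- 11-0
PIs = {-001, 0-01, 0010, 01-1, 1-00, 10-1, 100-, 11-0}

0010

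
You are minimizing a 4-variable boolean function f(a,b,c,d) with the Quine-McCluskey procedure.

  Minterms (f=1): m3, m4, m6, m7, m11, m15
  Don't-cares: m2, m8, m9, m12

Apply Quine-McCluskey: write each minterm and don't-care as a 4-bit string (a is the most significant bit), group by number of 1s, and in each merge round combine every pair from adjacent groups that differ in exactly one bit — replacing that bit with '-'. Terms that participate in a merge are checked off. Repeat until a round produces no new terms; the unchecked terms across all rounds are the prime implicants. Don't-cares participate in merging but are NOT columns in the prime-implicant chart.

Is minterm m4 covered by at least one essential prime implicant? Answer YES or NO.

Round 0: 0010✓ 0011✓ 0100✓ 0110✓ 0111✓ 1000✓ 1001✓ 1011✓ 1100✓ 1111✓
Round 1: -011✓ -100 -111✓ 0-10✓ 0-11✓ 001-✓ 01-0 011-✓ 1-00 1-11✓ 10-1 100-
Round 2: --11 0-1-
PIs = {--11, -100, 0-1-, 01-0, 1-00, 10-1, 100-}
Coverage chart:
  m3: --11,0-1-
  m4: -100,01-0
  m6: 0-1-,01-0
  m7: --11,0-1-
  m11: --11,10-1
  m15: --11 ←essential
Essential: --11

NO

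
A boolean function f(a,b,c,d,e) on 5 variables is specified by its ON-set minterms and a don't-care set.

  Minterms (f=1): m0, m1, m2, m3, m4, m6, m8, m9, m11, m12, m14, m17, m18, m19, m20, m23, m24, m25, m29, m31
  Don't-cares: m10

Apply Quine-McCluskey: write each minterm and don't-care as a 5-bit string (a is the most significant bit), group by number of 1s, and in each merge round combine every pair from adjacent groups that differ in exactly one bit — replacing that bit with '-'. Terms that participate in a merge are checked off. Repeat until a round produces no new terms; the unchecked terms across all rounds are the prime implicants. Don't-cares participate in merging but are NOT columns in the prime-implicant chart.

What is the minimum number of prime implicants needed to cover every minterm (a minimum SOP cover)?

[col 0] 00000*, 00001*, 00010*, 00011*, 00100*, 00110*, 01000*, 01001*, 01010*, 01011*, 01100*, 01110*, 10001*, 10010*, 10011*, 10100*, 10111*, 11000*, 11001*, 11101*, 11111*
[col 1] -0001*, -0010*, -0011*, -0100, -1000*, -1001*, 0-000*, 0-001*, 0-010*, 0-011*, 0-100*, 0-110*, 00-00*, 00-10*, 000-0*, 000-1*, 0000-*, 0001-*, 001-0*, 01-00*, 01-10*, 010-0*, 010-1*, 0100-*, 0101-*, 011-0*, 1-001*, 1-111, 10-11, 100-1*, 1001-*, 11-01, 1100-*, 111-1
[col 2] --001, -00-1, -001-, -100-, 0--00*, 0--10*, 0-0-0*, 0-0-1*, 0-00-*, 0-01-*, 0-1-0*, 00--0*, 000--*, 01--0*, 010--*
[col 3] 0---0, 0-0--
Prime implicants: --001, -00-1, -001-, -0100, -100-, 0---0, 0-0--, 1-111, 10-11, 11-01, 111-1
PI chart (minterm → PIs covering it):
  0 | 0---0,0-0--
  1 | --001,-00-1,0-0--
  2 | -001-,0---0,0-0--
  3 | -00-1,-001-,0-0--
  4 | -0100,0---0
  6 | 0---0  (sole → essential)
  8 | -100-,0---0,0-0--
  9 | --001,-100-,0-0--
  11 | 0-0--  (sole → essential)
  12 | 0---0  (sole → essential)
  14 | 0---0  (sole → essential)
  17 | --001,-00-1
  18 | -001-  (sole → essential)
  19 | -00-1,-001-,10-11
  20 | -0100  (sole → essential)
  23 | 1-111,10-11
  24 | -100-  (sole → essential)
  25 | --001,-100-,11-01
  29 | 11-01,111-1
  31 | 1-111,111-1
Essential prime implicants: -001-, -0100, -100-, 0---0, 0-0--
Petrick residual → --001, 1-111, 11-01
Minimum SOP uses 8 PIs: c'd'e + b'c'd + b'cd'e' + bc'd' + a'e' + a'c' + acde + abd'e

8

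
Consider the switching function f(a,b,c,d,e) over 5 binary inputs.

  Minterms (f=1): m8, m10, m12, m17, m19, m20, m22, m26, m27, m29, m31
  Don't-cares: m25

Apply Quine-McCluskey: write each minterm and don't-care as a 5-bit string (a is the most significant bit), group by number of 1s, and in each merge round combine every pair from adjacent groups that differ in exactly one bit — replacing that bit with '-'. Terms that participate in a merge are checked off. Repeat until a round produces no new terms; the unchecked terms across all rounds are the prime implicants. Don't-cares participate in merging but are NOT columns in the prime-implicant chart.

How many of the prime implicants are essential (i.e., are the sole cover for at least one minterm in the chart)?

4

size-2^0 implicants → 01000(✓)  01010(✓)  01100(✓)  10001(✓)  10011(✓)  10100(✓)  10110(✓)  11001(✓)  11010(✓)  11011(✓)  11101(✓)  11111(✓)
size-2^1 implicants → -1010  01-00  010-0  1-001(✓)  1-011(✓)  100-1(✓)  101-0  11-01(✓)  11-11(✓)  110-1(✓)  1101-  111-1(✓)
size-2^2 implicants → 1-0-1  11--1
Unchecked terms (primes): -1010, 01-00, 010-0, 1-0-1, 101-0, 11--1, 1101-
Minterm coverage:
  m8 ⊆ 01-00,010-0
  m10 ⊆ -1010,010-0
  m12 ⊆ 01-00 [E]
  m17 ⊆ 1-0-1 [E]
  m19 ⊆ 1-0-1 [E]
  m20 ⊆ 101-0 [E]
  m22 ⊆ 101-0 [E]
  m26 ⊆ -1010,1101-
  m27 ⊆ 1-0-1,11--1,1101-
  m29 ⊆ 11--1 [E]
  m31 ⊆ 11--1 [E]
E = {01-00, 1-0-1, 101-0, 11--1}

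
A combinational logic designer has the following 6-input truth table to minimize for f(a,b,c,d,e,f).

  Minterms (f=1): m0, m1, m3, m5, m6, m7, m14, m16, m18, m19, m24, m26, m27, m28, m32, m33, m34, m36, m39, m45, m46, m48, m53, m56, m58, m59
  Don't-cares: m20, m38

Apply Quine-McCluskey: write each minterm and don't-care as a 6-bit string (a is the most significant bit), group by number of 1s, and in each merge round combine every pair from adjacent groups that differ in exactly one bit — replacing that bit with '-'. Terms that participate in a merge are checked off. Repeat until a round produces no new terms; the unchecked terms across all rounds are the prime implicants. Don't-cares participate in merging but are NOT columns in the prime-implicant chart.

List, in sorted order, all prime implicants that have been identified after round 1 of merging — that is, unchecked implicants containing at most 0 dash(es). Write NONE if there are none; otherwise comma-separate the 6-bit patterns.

101101, 110101

[col 0] 000000*, 000001*, 000011*, 000101*, 000110*, 000111*, 001110*, 010000*, 010010*, 010011*, 010100*, 011000*, 011010*, 011011*, 011100*, 100000*, 100001*, 100010*, 100100*, 100110*, 100111*, 101101, 101110*, 110000*, 110101, 111000*, 111010*, 111011*
[col 1] -00000*, -00001*, -00110*, -00111*, -01110*, -10000*, -11000*, -11010*, -11011*, 0-0000*, 0-0011, 00-110*, 000-01*, 000-11*, 0000-1*, 00000-*, 0001-1*, 00011-*, 01-000*, 01-010*, 01-011*, 01-100*, 010-00*, 0100-0*, 01001-*, 011-00*, 0110-0*, 01101-*, 1-0000*, 10-110*, 100-00*, 100-10*, 1000-0*, 10000-*, 1001-0*, 10011-*, 11-000*, 1110-0*, 11101-*
[col 2] --0000, -0-110, -0000-, -0011-, -1-000, -110-0, -1101-, 000--1, 01--00, 01-0-0, 01-01-, 100--0
Prime implicants: --0000, -0-110, -0000-, -0011-, -1-000, -110-0, -1101-, 0-0011, 000--1, 01--00, 01-0-0, 01-01-, 100--0, 101101, 110101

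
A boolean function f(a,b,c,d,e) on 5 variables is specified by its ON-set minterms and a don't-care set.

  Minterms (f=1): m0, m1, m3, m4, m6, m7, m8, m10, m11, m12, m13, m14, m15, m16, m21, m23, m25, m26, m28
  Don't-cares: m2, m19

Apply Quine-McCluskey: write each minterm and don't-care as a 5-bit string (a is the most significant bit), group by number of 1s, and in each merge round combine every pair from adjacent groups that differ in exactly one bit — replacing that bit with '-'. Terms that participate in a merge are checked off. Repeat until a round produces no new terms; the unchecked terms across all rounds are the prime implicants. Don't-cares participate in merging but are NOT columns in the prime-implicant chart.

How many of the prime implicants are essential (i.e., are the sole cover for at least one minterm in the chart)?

size-2^0 implicants → 00000(✓)  00001(✓)  00010(✓)  00011(✓)  00100(✓)  00110(✓)  00111(✓)  01000(✓)  01010(✓)  01011(✓)  01100(✓)  01101(✓)  01110(✓)  01111(✓)  10000(✓)  10011(✓)  10101(✓)  10111(✓)  11001  11010(✓)  11100(✓)
size-2^1 implicants → -0000  -0011(✓)  -0111(✓)  -1010  -1100  0-000(✓)  0-010(✓)  0-011(✓)  0-100(✓)  0-110(✓)  0-111(✓)  00-00(✓)  00-10(✓)  00-11(✓)  000-0(✓)  000-1(✓)  0000-(✓)  0001-(✓)  001-0(✓)  0011-(✓)  01-00(✓)  01-10(✓)  01-11(✓)  010-0(✓)  0101-(✓)  011-0(✓)  011-1(✓)  0110-(✓)  0111-(✓)  10-11(✓)  101-1
size-2^2 implicants → -0-11  0--00(✓)  0--10(✓)  0--11(✓)  0-0-0(✓)  0-01-(✓)  0-1-0(✓)  0-11-(✓)  00--0(✓)  00-1-(✓)  000--  01--0(✓)  01-1-(✓)  011--
size-2^3 implicants → 0---0  0--1-
Unchecked terms (primes): -0-11, -0000, -1010, -1100, 0---0, 0--1-, 000--, 011--, 101-1, 11001
Minterm coverage:
  m0 ⊆ -0000,0---0,000--
  m1 ⊆ 000-- [E]
  m3 ⊆ -0-11,0--1-,000--
  m4 ⊆ 0---0 [E]
  m6 ⊆ 0---0,0--1-
  m7 ⊆ -0-11,0--1-
  m8 ⊆ 0---0 [E]
  m10 ⊆ -1010,0---0,0--1-
  m11 ⊆ 0--1- [E]
  m12 ⊆ -1100,0---0,011--
  m13 ⊆ 011-- [E]
  m14 ⊆ 0---0,0--1-,011--
  m15 ⊆ 0--1-,011--
  m16 ⊆ -0000 [E]
  m21 ⊆ 101-1 [E]
  m23 ⊆ -0-11,101-1
  m25 ⊆ 11001 [E]
  m26 ⊆ -1010 [E]
  m28 ⊆ -1100 [E]
E = {-0000, -1010, -1100, 0---0, 0--1-, 000--, 011--, 101-1, 11001}

9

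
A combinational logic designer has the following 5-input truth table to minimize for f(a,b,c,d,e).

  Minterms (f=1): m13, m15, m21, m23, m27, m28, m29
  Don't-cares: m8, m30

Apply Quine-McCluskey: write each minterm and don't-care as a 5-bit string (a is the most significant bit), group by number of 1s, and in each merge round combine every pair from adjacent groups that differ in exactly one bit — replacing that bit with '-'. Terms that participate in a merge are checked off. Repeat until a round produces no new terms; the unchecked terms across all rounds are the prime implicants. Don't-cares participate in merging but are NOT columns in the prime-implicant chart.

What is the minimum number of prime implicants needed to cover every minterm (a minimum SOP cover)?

size-2^0 implicants → 01000  01101(✓)  01111(✓)  10101(✓)  10111(✓)  11011  11100(✓)  11101(✓)  11110(✓)
size-2^1 implicants → -1101  011-1  1-101  101-1  111-0  1110-
Unchecked terms (primes): -1101, 01000, 011-1, 1-101, 101-1, 11011, 111-0, 1110-
Minterm coverage:
  m13 ⊆ -1101,011-1
  m15 ⊆ 011-1 [E]
  m21 ⊆ 1-101,101-1
  m23 ⊆ 101-1 [E]
  m27 ⊆ 11011 [E]
  m28 ⊆ 111-0,1110-
  m29 ⊆ -1101,1-101,1110-
E = {011-1, 101-1, 11011}
Petrick residual → 1110-
Cover = a'bce + ab'ce + abc'de + abcd'  |cover|=4

4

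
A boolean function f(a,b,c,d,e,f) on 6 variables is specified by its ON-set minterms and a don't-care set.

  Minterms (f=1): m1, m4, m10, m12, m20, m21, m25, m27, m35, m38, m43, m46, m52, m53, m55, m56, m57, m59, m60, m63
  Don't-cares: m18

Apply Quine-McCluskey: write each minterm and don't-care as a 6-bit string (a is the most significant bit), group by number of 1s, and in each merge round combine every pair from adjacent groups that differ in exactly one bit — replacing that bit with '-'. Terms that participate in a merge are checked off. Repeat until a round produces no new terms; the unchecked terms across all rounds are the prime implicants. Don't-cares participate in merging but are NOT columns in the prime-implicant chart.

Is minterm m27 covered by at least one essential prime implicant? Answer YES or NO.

YES

size-2^0 implicants → 000001  000100(✓)  001010  001100(✓)  010010  010100(✓)  010101(✓)  011001(✓)  011011(✓)  100011(✓)  100110(✓)  101011(✓)  101110(✓)  110100(✓)  110101(✓)  110111(✓)  111000(✓)  111001(✓)  111011(✓)  111100(✓)  111111(✓)
size-2^1 implicants → -10100(✓)  -10101(✓)  -11001(✓)  -11011(✓)  0-0100  00-100  01010-(✓)  0110-1(✓)  1-1011  10-011  10-110  11-100  11-111  1101-1  11010-(✓)  111-00  111-11  1110-1(✓)  11100-
size-2^2 implicants → -1010-  -110-1
Unchecked terms (primes): -1010-, -110-1, 0-0100, 00-100, 000001, 001010, 010010, 1-1011, 10-011, 10-110, 11-100, 11-111, 1101-1, 111-00, 111-11, 11100-
Minterm coverage:
  m1 ⊆ 000001 [E]
  m4 ⊆ 0-0100,00-100
  m10 ⊆ 001010 [E]
  m12 ⊆ 00-100 [E]
  m20 ⊆ -1010-,0-0100
  m21 ⊆ -1010- [E]
  m25 ⊆ -110-1 [E]
  m27 ⊆ -110-1 [E]
  m35 ⊆ 10-011 [E]
  m38 ⊆ 10-110 [E]
  m43 ⊆ 1-1011,10-011
  m46 ⊆ 10-110 [E]
  m52 ⊆ -1010-,11-100
  m53 ⊆ -1010-,1101-1
  m55 ⊆ 11-111,1101-1
  m56 ⊆ 111-00,11100-
  m57 ⊆ -110-1,11100-
  m59 ⊆ -110-1,1-1011,111-11
  m60 ⊆ 11-100,111-00
  m63 ⊆ 11-111,111-11
E = {-1010-, -110-1, 00-100, 000001, 001010, 10-011, 10-110}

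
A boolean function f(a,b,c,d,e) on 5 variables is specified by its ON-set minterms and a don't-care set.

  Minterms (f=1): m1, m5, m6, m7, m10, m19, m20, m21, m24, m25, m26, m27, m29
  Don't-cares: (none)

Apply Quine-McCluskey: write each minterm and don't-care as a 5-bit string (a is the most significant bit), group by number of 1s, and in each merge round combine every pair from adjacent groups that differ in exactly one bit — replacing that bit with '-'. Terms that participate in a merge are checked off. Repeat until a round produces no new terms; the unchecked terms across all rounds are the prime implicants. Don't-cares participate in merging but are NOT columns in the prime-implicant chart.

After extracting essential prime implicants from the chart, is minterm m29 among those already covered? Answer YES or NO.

Round 0: 00001✓ 00101✓ 00110✓ 00111✓ 01010✓ 10011✓ 10100✓ 10101✓ 11000✓ 11001✓ 11010✓ 11011✓ 11101✓
Round 1: -0101 -1010 00-01 001-1 0011- 1-011 1-101 1010- 11-01 110-0✓ 110-1✓ 1100-✓ 1101-✓
Round 2: 110--
PIs = {-0101, -1010, 00-01, 001-1, 0011-, 1-011, 1-101, 1010-, 11-01, 110--}
Coverage chart:
  m1: 00-01 ←essential
  m5: -0101,00-01,001-1
  m6: 0011- ←essential
  m7: 001-1,0011-
  m10: -1010 ←essential
  m19: 1-011 ←essential
  m20: 1010- ←essential
  m21: -0101,1-101,1010-
  m24: 110-- ←essential
  m25: 11-01,110--
  m26: -1010,110--
  m27: 1-011,110--
  m29: 1-101,11-01
Essential: -1010, 00-01, 0011-, 1-011, 1010-, 110--

NO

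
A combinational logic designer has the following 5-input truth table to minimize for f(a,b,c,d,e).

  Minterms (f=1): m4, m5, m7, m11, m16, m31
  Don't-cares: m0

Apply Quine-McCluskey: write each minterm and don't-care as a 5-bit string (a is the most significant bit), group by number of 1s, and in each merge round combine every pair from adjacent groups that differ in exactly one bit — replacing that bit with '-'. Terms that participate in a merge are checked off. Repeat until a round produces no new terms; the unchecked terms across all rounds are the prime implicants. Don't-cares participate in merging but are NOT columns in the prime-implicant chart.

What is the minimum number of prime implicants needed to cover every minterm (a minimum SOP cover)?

size-2^0 implicants → 00000(✓)  00100(✓)  00101(✓)  00111(✓)  01011  10000(✓)  11111
size-2^1 implicants → -0000  00-00  001-1  0010-
Unchecked terms (primes): -0000, 00-00, 001-1, 0010-, 01011, 11111
Minterm coverage:
  m4 ⊆ 00-00,0010-
  m5 ⊆ 001-1,0010-
  m7 ⊆ 001-1 [E]
  m11 ⊆ 01011 [E]
  m16 ⊆ -0000 [E]
  m31 ⊆ 11111 [E]
E = {-0000, 001-1, 01011, 11111}
Petrick residual → 00-00
Cover = b'c'd'e' + a'b'd'e' + a'b'ce + a'bc'de + abcde  |cover|=5

5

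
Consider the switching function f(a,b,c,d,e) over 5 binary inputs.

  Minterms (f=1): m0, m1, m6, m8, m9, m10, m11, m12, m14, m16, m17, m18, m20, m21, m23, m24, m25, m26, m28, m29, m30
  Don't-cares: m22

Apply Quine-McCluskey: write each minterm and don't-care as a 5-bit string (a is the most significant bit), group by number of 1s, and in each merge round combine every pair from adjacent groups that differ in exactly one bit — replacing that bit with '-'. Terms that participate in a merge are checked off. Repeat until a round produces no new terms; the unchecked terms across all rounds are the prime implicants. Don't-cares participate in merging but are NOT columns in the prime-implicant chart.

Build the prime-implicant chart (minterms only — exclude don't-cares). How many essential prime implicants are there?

Round 0: 00000✓ 00001✓ 00110✓ 01000✓ 01001✓ 01010✓ 01011✓ 01100✓ 01110✓ 10000✓ 10001✓ 10010✓ 10100✓ 10101✓ 10110✓ 10111✓ 11000✓ 11001✓ 11010✓ 11100✓ 11101✓ 11110✓
Round 1: -0000✓ -0001✓ -0110✓ -1000✓ -1001✓ -1010✓ -1100✓ -1110✓ 0-000✓ 0-001✓ 0-110✓ 0000-✓ 01-00✓ 01-10✓ 010-0✓ 010-1✓ 0100-✓ 0101-✓ 011-0✓ 1-000✓ 1-001✓ 1-010✓ 1-100✓ 1-101✓ 1-110✓ 10-00✓ 10-01✓ 10-10✓ 100-0✓ 1000-✓ 101-0✓ 101-1✓ 1010-✓ 1011-✓ 11-00✓ 11-01✓ 11-10✓ 110-0✓ 1100-✓ 111-0✓ 1110-✓
Round 2: --000✓ --001✓ --110 -000-✓ -1-00✓ -1-10✓ -10-0✓ -100-✓ -11-0✓ 0-00-✓ 01--0✓ 010-- 1--00✓ 1--01✓ 1--10✓ 1-0-0✓ 1-00-✓ 1-1-0✓ 1-10-✓ 10--0✓ 10-0-✓ 101-- 11--0✓ 11-0-✓
Round 3: --00- -1--0 1---0 1--0-
PIs = {--00-, --110, -1--0, 010--, 1---0, 1--0-, 101--}
Coverage chart:
  m0: --00- ←essential
  m1: --00- ←essential
  m6: --110 ←essential
  m8: --00-,-1--0,010--
  m9: --00-,010--
  m10: -1--0,010--
  m11: 010-- ←essential
  m12: -1--0 ←essential
  m14: --110,-1--0
  m16: --00-,1---0,1--0-
  m17: --00-,1--0-
  m18: 1---0 ←essential
  m20: 1---0,1--0-,101--
  m21: 1--0-,101--
  m23: 101-- ←essential
  m24: --00-,-1--0,1---0,1--0-
  m25: --00-,1--0-
  m26: -1--0,1---0
  m28: -1--0,1---0,1--0-
  m29: 1--0- ←essential
  m30: --110,-1--0,1---0
Essential: --00-, --110, -1--0, 010--, 1---0, 1--0-, 101--

7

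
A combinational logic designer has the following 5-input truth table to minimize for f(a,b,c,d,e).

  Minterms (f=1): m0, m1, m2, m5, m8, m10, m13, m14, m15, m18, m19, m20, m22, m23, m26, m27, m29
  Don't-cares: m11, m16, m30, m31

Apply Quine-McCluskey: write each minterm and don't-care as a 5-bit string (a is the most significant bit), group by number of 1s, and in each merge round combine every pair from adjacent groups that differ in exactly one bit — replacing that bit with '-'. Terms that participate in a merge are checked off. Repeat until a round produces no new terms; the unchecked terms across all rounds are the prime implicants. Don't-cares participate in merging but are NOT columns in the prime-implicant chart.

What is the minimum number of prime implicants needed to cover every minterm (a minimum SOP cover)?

[col 0] 00000*, 00001*, 00010*, 00101*, 01000*, 01010*, 01011*, 01101*, 01110*, 01111*, 10000*, 10010*, 10011*, 10100*, 10110*, 10111*, 11010*, 11011*, 11101*, 11110*, 11111*
[col 1] -0000*, -0010*, -1010*, -1011*, -1101*, -1110*, -1111*, 0-000*, 0-010*, 0-101, 00-01, 000-0*, 0000-, 01-10*, 01-11*, 010-0*, 0101-*, 011-1*, 0111-*, 1-010*, 1-011*, 1-110*, 1-111*, 10-00*, 10-10*, 10-11*, 100-0*, 1001-*, 101-0*, 1011-*, 11-10*, 11-11*, 1101-*, 111-1*, 1111-*
[col 2] --010, -00-0, -1-10*, -1-11*, -101-*, -11-1, -111-*, 0-0-0, 01-1-*, 1--10*, 1--11*, 1-01-*, 1-11-*, 10--0, 10-1-*, 11-1-*
[col 3] -1-1-, 1--1-
Prime implicants: --010, -00-0, -1-1-, -11-1, 0-0-0, 0-101, 00-01, 0000-, 1--1-, 10--0
PI chart (minterm → PIs covering it):
  0 | -00-0,0-0-0,0000-
  1 | 00-01,0000-
  2 | --010,-00-0,0-0-0
  5 | 0-101,00-01
  8 | 0-0-0  (sole → essential)
  10 | --010,-1-1-,0-0-0
  13 | -11-1,0-101
  14 | -1-1-  (sole → essential)
  15 | -1-1-,-11-1
  18 | --010,-00-0,1--1-,10--0
  19 | 1--1-  (sole → essential)
  20 | 10--0  (sole → essential)
  22 | 1--1-,10--0
  23 | 1--1-  (sole → essential)
  26 | --010,-1-1-,1--1-
  27 | -1-1-,1--1-
  29 | -11-1  (sole → essential)
Essential prime implicants: -1-1-, -11-1, 0-0-0, 1--1-, 10--0
Petrick residual → 00-01
Minimum SOP uses 6 PIs: bd + bce + a'c'e' + a'b'd'e + ad + ab'e'

6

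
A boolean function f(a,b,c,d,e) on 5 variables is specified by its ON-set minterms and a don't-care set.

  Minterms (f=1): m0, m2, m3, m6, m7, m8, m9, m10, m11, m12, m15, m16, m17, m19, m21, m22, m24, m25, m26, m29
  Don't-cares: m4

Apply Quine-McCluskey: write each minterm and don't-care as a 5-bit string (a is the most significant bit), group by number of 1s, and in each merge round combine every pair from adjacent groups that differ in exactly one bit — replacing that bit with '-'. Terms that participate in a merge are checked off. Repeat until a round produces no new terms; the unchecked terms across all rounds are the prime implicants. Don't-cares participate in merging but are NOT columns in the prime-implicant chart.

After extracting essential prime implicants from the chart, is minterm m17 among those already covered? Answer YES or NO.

size-2^0 implicants → 00000(✓)  00010(✓)  00011(✓)  00100(✓)  00110(✓)  00111(✓)  01000(✓)  01001(✓)  01010(✓)  01011(✓)  01100(✓)  01111(✓)  10000(✓)  10001(✓)  10011(✓)  10101(✓)  10110(✓)  11000(✓)  11001(✓)  11010(✓)  11101(✓)
size-2^1 implicants → -0000(✓)  -0011  -0110  -1000(✓)  -1001(✓)  -1010(✓)  0-000(✓)  0-010(✓)  0-011(✓)  0-100(✓)  0-111(✓)  00-00(✓)  00-10(✓)  00-11(✓)  000-0(✓)  0001-(✓)  001-0(✓)  0011-(✓)  01-00(✓)  01-11(✓)  010-0(✓)  010-1(✓)  0100-(✓)  0101-(✓)  1-000(✓)  1-001(✓)  1-101(✓)  10-01(✓)  100-1  1000-(✓)  11-01(✓)  110-0(✓)  1100-(✓)
size-2^2 implicants → --000  -10-0  -100-  0--00  0--11  0-0-0  0-01-  00--0  00-1-  010--  1--01  1-00-
Unchecked terms (primes): --000, -0011, -0110, -10-0, -100-, 0--00, 0--11, 0-0-0, 0-01-, 00--0, 00-1-, 010--, 1--01, 1-00-, 100-1
Minterm coverage:
  m0 ⊆ --000,0--00,0-0-0,00--0
  m2 ⊆ 0-0-0,0-01-,00--0,00-1-
  m3 ⊆ -0011,0--11,0-01-,00-1-
  m6 ⊆ -0110,00--0,00-1-
  m7 ⊆ 0--11,00-1-
  m8 ⊆ --000,-10-0,-100-,0--00,0-0-0,010--
  m9 ⊆ -100-,010--
  m10 ⊆ -10-0,0-0-0,0-01-,010--
  m11 ⊆ 0--11,0-01-,010--
  m12 ⊆ 0--00 [E]
  m15 ⊆ 0--11 [E]
  m16 ⊆ --000,1-00-
  m17 ⊆ 1--01,1-00-,100-1
  m19 ⊆ -0011,100-1
  m21 ⊆ 1--01 [E]
  m22 ⊆ -0110 [E]
  m24 ⊆ --000,-10-0,-100-,1-00-
  m25 ⊆ -100-,1--01,1-00-
  m26 ⊆ -10-0 [E]
  m29 ⊆ 1--01 [E]
E = {-0110, -10-0, 0--00, 0--11, 1--01}

YES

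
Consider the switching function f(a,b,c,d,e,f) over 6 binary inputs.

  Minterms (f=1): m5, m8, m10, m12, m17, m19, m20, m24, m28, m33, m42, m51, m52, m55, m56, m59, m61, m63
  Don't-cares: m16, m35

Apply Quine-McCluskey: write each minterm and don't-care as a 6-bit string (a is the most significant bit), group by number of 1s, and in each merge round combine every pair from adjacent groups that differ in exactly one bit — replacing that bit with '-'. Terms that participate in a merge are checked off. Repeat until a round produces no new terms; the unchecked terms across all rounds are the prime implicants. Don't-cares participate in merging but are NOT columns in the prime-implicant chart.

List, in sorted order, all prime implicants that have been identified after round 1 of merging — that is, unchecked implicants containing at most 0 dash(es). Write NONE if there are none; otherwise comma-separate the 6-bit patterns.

[col 0] 000101, 001000*, 001010*, 001100*, 010000*, 010001*, 010011*, 010100*, 011000*, 011100*, 100001*, 100011*, 101010*, 110011*, 110100*, 110111*, 111000*, 111011*, 111101*, 111111*
[col 1] -01010, -10011, -10100, -11000, 0-1000*, 0-1100*, 001-00*, 0010-0, 01-000*, 01-100*, 010-00*, 0100-1, 01000-, 011-00*, 1-0011, 1000-1, 11-011*, 11-111*, 110-11*, 111-11*, 1111-1
[col 2] 0-1-00, 01--00, 11--11
Prime implicants: -01010, -10011, -10100, -11000, 0-1-00, 000101, 0010-0, 01--00, 0100-1, 01000-, 1-0011, 1000-1, 11--11, 1111-1

000101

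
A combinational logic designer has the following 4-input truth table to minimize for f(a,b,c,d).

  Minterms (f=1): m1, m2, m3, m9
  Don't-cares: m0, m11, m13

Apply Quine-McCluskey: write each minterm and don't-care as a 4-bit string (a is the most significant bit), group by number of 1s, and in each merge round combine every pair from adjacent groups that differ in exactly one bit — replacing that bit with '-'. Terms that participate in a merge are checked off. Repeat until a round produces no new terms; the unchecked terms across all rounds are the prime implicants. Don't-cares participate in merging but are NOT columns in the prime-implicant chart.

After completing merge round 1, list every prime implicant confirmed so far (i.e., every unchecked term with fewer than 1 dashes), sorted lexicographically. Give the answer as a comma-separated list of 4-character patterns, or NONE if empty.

NONE

size-2^0 implicants → 0000(✓)  0001(✓)  0010(✓)  0011(✓)  1001(✓)  1011(✓)  1101(✓)
size-2^1 implicants → -001(✓)  -011(✓)  00-0(✓)  00-1(✓)  000-(✓)  001-(✓)  1-01  10-1(✓)
size-2^2 implicants → -0-1  00--
Unchecked terms (primes): -0-1, 00--, 1-01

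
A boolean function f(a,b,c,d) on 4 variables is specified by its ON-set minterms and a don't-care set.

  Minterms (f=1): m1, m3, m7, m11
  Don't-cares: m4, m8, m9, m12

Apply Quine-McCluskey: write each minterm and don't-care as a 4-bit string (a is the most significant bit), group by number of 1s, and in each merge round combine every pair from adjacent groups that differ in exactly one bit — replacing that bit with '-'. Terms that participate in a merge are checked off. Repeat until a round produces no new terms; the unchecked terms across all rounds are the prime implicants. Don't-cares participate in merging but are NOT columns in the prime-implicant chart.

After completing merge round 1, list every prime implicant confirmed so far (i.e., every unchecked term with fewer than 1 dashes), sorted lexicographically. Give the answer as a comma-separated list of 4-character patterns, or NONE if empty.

NONE

size-2^0 implicants → 0001(✓)  0011(✓)  0100(✓)  0111(✓)  1000(✓)  1001(✓)  1011(✓)  1100(✓)
size-2^1 implicants → -001(✓)  -011(✓)  -100  0-11  00-1(✓)  1-00  10-1(✓)  100-
size-2^2 implicants → -0-1
Unchecked terms (primes): -0-1, -100, 0-11, 1-00, 100-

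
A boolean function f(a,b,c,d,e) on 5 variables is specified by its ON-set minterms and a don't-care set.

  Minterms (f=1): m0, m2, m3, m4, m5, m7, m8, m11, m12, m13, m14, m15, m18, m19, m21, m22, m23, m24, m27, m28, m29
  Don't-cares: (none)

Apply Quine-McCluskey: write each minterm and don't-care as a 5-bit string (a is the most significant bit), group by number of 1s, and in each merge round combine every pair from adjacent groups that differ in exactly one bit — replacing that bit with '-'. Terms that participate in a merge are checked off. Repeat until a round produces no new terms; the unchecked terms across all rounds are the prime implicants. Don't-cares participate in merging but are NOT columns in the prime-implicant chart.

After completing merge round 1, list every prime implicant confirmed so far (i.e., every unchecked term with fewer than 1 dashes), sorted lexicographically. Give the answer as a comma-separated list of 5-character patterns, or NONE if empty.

Round 0: 00000✓ 00010✓ 00011✓ 00100✓ 00101✓ 00111✓ 01000✓ 01011✓ 01100✓ 01101✓ 01110✓ 01111✓ 10010✓ 10011✓ 10101✓ 10110✓ 10111✓ 11000✓ 11011✓ 11100✓ 11101✓
Round 1: -0010✓ -0011✓ -0101✓ -0111✓ -1000✓ -1011✓ -1100✓ -1101✓ 0-000✓ 0-011✓ 0-100✓ 0-101✓ 0-111✓ 00-00✓ 00-11✓ 000-0 0001-✓ 001-1✓ 0010-✓ 01-00✓ 01-11✓ 011-0✓ 011-1✓ 0110-✓ 0111-✓ 1-011✓ 1-101✓ 10-10✓ 10-11✓ 1001-✓ 101-1✓ 1011-✓ 11-00✓ 1110-✓
Round 2: --011 --101 -0-11 -001- -01-1 -1-00 -110- 0--00 0--11 0-1-1 0-10- 011-- 10-1-
PIs = {--011, --101, -0-11, -001-, -01-1, -1-00, -110-, 0--00, 0--11, 0-1-1, 0-10-, 000-0, 011--, 10-1-}

NONE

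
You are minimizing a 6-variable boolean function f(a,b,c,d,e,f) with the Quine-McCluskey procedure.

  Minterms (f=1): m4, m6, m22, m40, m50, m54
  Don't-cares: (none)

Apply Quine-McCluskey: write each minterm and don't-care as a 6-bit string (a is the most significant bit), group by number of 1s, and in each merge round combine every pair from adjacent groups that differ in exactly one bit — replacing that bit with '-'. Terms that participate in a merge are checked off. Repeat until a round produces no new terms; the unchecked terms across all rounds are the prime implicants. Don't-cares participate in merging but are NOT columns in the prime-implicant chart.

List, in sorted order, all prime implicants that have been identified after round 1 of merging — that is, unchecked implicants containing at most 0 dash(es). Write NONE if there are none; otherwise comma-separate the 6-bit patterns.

101000

size-2^0 implicants → 000100(✓)  000110(✓)  010110(✓)  101000  110010(✓)  110110(✓)
size-2^1 implicants → -10110  0-0110  0001-0  110-10
Unchecked terms (primes): -10110, 0-0110, 0001-0, 101000, 110-10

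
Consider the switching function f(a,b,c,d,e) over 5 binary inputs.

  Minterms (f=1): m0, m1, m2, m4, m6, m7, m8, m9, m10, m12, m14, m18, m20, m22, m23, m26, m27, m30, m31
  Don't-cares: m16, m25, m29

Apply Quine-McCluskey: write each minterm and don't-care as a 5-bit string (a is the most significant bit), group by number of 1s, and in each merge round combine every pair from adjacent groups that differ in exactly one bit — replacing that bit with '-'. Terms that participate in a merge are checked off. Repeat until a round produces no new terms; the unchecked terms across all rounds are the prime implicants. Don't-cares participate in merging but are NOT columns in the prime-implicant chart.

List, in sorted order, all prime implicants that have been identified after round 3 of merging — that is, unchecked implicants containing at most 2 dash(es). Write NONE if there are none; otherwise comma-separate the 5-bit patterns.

-011-, -1001, 0-00-, 1-11-, 11--1, 11-1-

Round 0: 00000✓ 00001✓ 00010✓ 00100✓ 00110✓ 00111✓ 01000✓ 01001✓ 01010✓ 01100✓ 01110✓ 10000✓ 10010✓ 10100✓ 10110✓ 10111✓ 11001✓ 11010✓ 11011✓ 11101✓ 11110✓ 11111✓
Round 1: -0000✓ -0010✓ -0100✓ -0110✓ -0111✓ -1001 -1010✓ -1110✓ 0-000✓ 0-001✓ 0-010✓ 0-100✓ 0-110✓ 00-00✓ 00-10✓ 000-0✓ 0000-✓ 001-0✓ 0011-✓ 01-00✓ 01-10✓ 010-0✓ 0100-✓ 011-0✓ 1-010✓ 1-110✓ 1-111✓ 10-00✓ 10-10✓ 100-0✓ 101-0✓ 1011-✓ 11-01✓ 11-10✓ 11-11✓ 110-1✓ 1101-✓ 111-1✓ 1111-✓
Round 2: --010✓ --110✓ -0-00✓ -0-10✓ -00-0✓ -01-0✓ -011- -1-10✓ 0--00✓ 0--10✓ 0-0-0✓ 0-00- 0-1-0✓ 00--0✓ 01--0✓ 1--10✓ 1-11- 10--0✓ 11--1 11-1-
Round 3: ---10 -0--0 0---0
PIs = {---10, -0--0, -011-, -1001, 0---0, 0-00-, 1-11-, 11--1, 11-1-}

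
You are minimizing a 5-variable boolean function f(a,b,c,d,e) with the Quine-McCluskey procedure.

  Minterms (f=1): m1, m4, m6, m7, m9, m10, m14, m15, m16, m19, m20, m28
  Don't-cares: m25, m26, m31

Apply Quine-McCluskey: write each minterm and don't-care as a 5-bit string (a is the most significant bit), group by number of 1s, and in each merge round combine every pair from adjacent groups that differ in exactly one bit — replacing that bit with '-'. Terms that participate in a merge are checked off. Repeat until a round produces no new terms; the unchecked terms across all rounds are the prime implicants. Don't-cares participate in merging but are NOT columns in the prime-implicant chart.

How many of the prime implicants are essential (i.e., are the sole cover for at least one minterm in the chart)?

size-2^0 implicants → 00001(✓)  00100(✓)  00110(✓)  00111(✓)  01001(✓)  01010(✓)  01110(✓)  01111(✓)  10000(✓)  10011  10100(✓)  11001(✓)  11010(✓)  11100(✓)  11111(✓)
size-2^1 implicants → -0100  -1001  -1010  -1111  0-001  0-110(✓)  0-111(✓)  001-0  0011-(✓)  01-10  0111-(✓)  1-100  10-00
size-2^2 implicants → 0-11-
Unchecked terms (primes): -0100, -1001, -1010, -1111, 0-001, 0-11-, 001-0, 01-10, 1-100, 10-00, 10011
Minterm coverage:
  m1 ⊆ 0-001 [E]
  m4 ⊆ -0100,001-0
  m6 ⊆ 0-11-,001-0
  m7 ⊆ 0-11- [E]
  m9 ⊆ -1001,0-001
  m10 ⊆ -1010,01-10
  m14 ⊆ 0-11-,01-10
  m15 ⊆ -1111,0-11-
  m16 ⊆ 10-00 [E]
  m19 ⊆ 10011 [E]
  m20 ⊆ -0100,1-100,10-00
  m28 ⊆ 1-100 [E]
E = {0-001, 0-11-, 1-100, 10-00, 10011}

5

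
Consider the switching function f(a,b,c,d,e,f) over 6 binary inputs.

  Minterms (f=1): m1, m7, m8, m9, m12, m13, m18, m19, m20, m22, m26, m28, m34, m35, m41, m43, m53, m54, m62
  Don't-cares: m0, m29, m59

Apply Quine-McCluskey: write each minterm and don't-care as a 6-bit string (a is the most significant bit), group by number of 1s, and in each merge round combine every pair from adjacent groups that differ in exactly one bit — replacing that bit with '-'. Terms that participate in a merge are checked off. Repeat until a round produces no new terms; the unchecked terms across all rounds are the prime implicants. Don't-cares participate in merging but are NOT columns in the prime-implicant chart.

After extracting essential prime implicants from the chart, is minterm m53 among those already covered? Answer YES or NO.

size-2^0 implicants → 000000(✓)  000001(✓)  000111  001000(✓)  001001(✓)  001100(✓)  001101(✓)  010010(✓)  010011(✓)  010100(✓)  010110(✓)  011010(✓)  011100(✓)  011101(✓)  100010(✓)  100011(✓)  101001(✓)  101011(✓)  110101  110110(✓)  111011(✓)  111110(✓)
size-2^1 implicants → -01001  -10110  0-1100(✓)  0-1101(✓)  00-000(✓)  00-001(✓)  00000-(✓)  001-00(✓)  001-01(✓)  00100-(✓)  00110-(✓)  01-010  01-100  010-10  01001-  0101-0  01110-(✓)  1-1011  10-011  10001-  1010-1  11-110
size-2^2 implicants → 0-110-  00-00-  001-0-
Unchecked terms (primes): -01001, -10110, 0-110-, 00-00-, 000111, 001-0-, 01-010, 01-100, 010-10, 01001-, 0101-0, 1-1011, 10-011, 10001-, 1010-1, 11-110, 110101
Minterm coverage:
  m1 ⊆ 00-00- [E]
  m7 ⊆ 000111 [E]
  m8 ⊆ 00-00-,001-0-
  m9 ⊆ -01001,00-00-,001-0-
  m12 ⊆ 0-110-,001-0-
  m13 ⊆ 0-110-,001-0-
  m18 ⊆ 01-010,010-10,01001-
  m19 ⊆ 01001- [E]
  m20 ⊆ 01-100,0101-0
  m22 ⊆ -10110,010-10,0101-0
  m26 ⊆ 01-010 [E]
  m28 ⊆ 0-110-,01-100
  m34 ⊆ 10001- [E]
  m35 ⊆ 10-011,10001-
  m41 ⊆ -01001,1010-1
  m43 ⊆ 1-1011,10-011,1010-1
  m53 ⊆ 110101 [E]
  m54 ⊆ -10110,11-110
  m62 ⊆ 11-110 [E]
E = {00-00-, 000111, 01-010, 01001-, 10001-, 11-110, 110101}

YES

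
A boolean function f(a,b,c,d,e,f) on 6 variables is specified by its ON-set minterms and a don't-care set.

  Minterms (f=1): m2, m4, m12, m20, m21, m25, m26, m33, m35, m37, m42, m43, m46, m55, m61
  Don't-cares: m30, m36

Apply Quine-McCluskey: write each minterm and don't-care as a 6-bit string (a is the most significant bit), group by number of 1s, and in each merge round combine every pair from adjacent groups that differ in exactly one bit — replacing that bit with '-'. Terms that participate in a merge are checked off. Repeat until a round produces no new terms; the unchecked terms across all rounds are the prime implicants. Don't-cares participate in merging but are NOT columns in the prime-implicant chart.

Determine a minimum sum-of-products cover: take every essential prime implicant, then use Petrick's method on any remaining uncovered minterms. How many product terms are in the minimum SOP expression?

10

[col 0] 000010, 000100*, 001100*, 010100*, 010101*, 011001, 011010*, 011110*, 100001*, 100011*, 100100*, 100101*, 101010*, 101011*, 101110*, 110111, 111101
[col 1] -00100, 0-0100, 00-100, 01010-, 011-10, 10-011, 100-01, 1000-1, 10010-, 101-10, 10101-
Prime implicants: -00100, 0-0100, 00-100, 000010, 01010-, 011-10, 011001, 10-011, 100-01, 1000-1, 10010-, 101-10, 10101-, 110111, 111101
PI chart (minterm → PIs covering it):
  2 | 000010  (sole → essential)
  4 | -00100,0-0100,00-100
  12 | 00-100  (sole → essential)
  20 | 0-0100,01010-
  21 | 01010-  (sole → essential)
  25 | 011001  (sole → essential)
  26 | 011-10  (sole → essential)
  33 | 100-01,1000-1
  35 | 10-011,1000-1
  37 | 100-01,10010-
  42 | 101-10,10101-
  43 | 10-011,10101-
  46 | 101-10  (sole → essential)
  55 | 110111  (sole → essential)
  61 | 111101  (sole → essential)
Essential prime implicants: 00-100, 000010, 01010-, 011-10, 011001, 101-10, 110111, 111101
Petrick residual → 10-011, 100-01
Minimum SOP uses 10 PIs: a'b'de'f' + a'b'c'd'ef' + a'bc'de' + a'bcef' + a'bcd'e'f + ab'd'ef + ab'c'e'f + ab'cef' + abc'def + abcde'f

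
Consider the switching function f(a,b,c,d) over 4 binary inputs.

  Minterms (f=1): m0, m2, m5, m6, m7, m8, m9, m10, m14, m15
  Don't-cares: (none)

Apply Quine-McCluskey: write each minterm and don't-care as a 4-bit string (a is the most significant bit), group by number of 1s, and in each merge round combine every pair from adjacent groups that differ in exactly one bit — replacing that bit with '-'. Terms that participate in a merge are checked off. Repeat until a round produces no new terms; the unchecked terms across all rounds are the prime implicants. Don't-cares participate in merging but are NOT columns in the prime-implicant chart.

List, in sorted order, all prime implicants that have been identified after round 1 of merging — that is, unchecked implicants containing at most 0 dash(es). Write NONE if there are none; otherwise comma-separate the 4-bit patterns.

size-2^0 implicants → 0000(✓)  0010(✓)  0101(✓)  0110(✓)  0111(✓)  1000(✓)  1001(✓)  1010(✓)  1110(✓)  1111(✓)
size-2^1 implicants → -000(✓)  -010(✓)  -110(✓)  -111(✓)  0-10(✓)  00-0(✓)  01-1  011-(✓)  1-10(✓)  10-0(✓)  100-  111-(✓)
size-2^2 implicants → --10  -0-0  -11-
Unchecked terms (primes): --10, -0-0, -11-, 01-1, 100-

NONE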